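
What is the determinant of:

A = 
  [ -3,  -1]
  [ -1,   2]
-7

For a 2×2 matrix, det = ad - bc = (-3)(2) - (-1)(-1) = -7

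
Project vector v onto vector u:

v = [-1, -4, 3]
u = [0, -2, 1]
v·u = (-1)(0) + (-4)(-2) + (3)(1) = 11
u·u = (0)² + (-2)² + (1)² = 5
proj_u(v) = (v·u / u·u) × u = (11/5) × u

proj_u(v) = [0, -22/5, 11/5]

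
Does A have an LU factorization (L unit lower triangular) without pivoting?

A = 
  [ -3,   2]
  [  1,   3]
Yes.
A[1,1] = -3 ≠ 0, so Gaussian elimination proceeds without a row swap: multiplier ℓ₂₁ = (1)/(-3) = -1/3, and U[2,2] = 3 - (-1/3)(2) = 11/3.
L = 
  [   1,    0]
  [-1/3,    1]
U = 
  [  -3,    2]
  [   0, 11/3]
Check row 2 of LU: [(-1/3)(-3), (-1/3)(2) + (11/3)] = [1, 3] = row 2 of A ✓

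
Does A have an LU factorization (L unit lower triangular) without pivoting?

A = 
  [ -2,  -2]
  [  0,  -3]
Yes.
A[1,1] = -2 ≠ 0, so Gaussian elimination proceeds without a row swap: multiplier ℓ₂₁ = (0)/(-2) = 0, and U[2,2] = -3 - (0)(-2) = -3.
L = 
  [  1,   0]
  [  0,   1]
U = 
  [ -2,  -2]
  [  0,  -3]
Check row 2 of LU: [(0)(-2), (0)(-2) + (-3)] = [0, -3] = row 2 of A ✓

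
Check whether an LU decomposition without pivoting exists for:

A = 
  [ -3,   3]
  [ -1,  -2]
Yes.
A[1,1] = -3 ≠ 0, so Gaussian elimination proceeds without a row swap: multiplier ℓ₂₁ = (-1)/(-3) = 1/3, and U[2,2] = -2 - (1/3)(3) = -3.
L = 
  [  1,   0]
  [1/3,   1]
U = 
  [ -3,   3]
  [  0,  -3]
Check row 2 of LU: [(1/3)(-3), (1/3)(3) + (-3)] = [-1, -2] = row 2 of A ✓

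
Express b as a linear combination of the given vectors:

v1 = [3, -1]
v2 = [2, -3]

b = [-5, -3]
c1 = -3, c2 = 2

b = -3·v1 + 2·v2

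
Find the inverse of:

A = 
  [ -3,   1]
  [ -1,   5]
det(A) = (-3)(5) - (1)(-1) = -14
For a 2×2 matrix, A⁻¹ = (1/det(A)) · [[d, -b], [-c, a]]
    = (-1/14) · [[5, -1], [1, -3]]

A⁻¹ = 
  [-5/14,  1/14]
  [-1/14,  3/14]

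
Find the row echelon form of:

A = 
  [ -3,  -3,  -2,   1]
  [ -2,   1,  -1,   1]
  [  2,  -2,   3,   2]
Row operations:
R2 → R2 - (2/3)·R1
R3 → R3 + (2/3)·R1
R3 → R3 + (4/3)·R2

Resulting echelon form:
REF = 
  [  -3,   -3,   -2,    1]
  [   0,    3,  1/3,  1/3]
  [   0,    0, 19/9, 28/9]

Rank = 3 (number of non-zero pivot rows).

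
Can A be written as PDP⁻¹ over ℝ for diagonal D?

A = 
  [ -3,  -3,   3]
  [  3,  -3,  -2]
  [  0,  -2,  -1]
No

Characteristic polynomial: det(λI - A) = λ³ + 7λ² + 20λ + 24
Testing integer divisors of the constant term: p(-3) = 0, so (λ + 3) is a factor:
p(λ) = (λ + 3)(λ² + 4λ + 8)
λ² + 4λ + 8 = 0  ⇒  λ = (-4 ± √((4)² - 4·(8)))/2 = (-4 ± √(-16))/2
  = -2 + 2i,  -2 - 2i
Eigenvalues: -3, -2 + 2i, -2 - 2i  (≈ -3, -2 + 2i, -2 - 2i)
Has complex eigenvalues (not diagonalizable over ℝ).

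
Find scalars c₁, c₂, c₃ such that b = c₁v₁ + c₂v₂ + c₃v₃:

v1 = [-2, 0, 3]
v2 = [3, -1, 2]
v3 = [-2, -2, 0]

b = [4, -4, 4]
c1 = 0, c2 = 2, c3 = 1

b = 0·v1 + 2·v2 + 1·v3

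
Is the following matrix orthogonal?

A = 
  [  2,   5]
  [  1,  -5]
No

AᵀA = 
  [  5,   5]
  [  5,  50]
≠ I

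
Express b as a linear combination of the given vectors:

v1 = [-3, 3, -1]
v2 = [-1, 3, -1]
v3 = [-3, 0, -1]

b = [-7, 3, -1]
c1 = 3, c2 = -2, c3 = 0

b = 3·v1 + -2·v2 + 0·v3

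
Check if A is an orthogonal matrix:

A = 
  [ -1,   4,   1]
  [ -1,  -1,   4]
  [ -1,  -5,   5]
No

AᵀA = 
  [  3,   2, -10]
  [  2,  42, -25]
  [-10, -25,  42]
≠ I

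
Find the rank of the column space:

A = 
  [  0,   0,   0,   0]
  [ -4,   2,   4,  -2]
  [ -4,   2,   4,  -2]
Row reduce:
Swap R1 ↔ R2
R3 → R3 - (1)·R1
REF = 
  [ -4,   2,   4,  -2]
  [  0,   0,   0,   0]
  [  0,   0,   0,   0]
Pivot columns: 1 → 1 pivot.
dim(Col(A)) = number of pivot columns = 1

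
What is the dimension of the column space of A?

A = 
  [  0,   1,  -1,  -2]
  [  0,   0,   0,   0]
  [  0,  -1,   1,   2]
Row reduce:
R3 → R3 + (1)·R1
REF = 
  [  0,   1,  -1,  -2]
  [  0,   0,   0,   0]
  [  0,   0,   0,   0]
Pivot columns: 2 → 1 pivot.
dim(Col(A)) = number of pivot columns = 1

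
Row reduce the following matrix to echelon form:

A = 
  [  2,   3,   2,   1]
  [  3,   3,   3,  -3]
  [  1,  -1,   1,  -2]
Row operations:
R2 → R2 - (3/2)·R1
R3 → R3 - (1/2)·R1
R3 → R3 - (5/3)·R2

Resulting echelon form:
REF = 
  [   2,    3,    2,    1]
  [   0, -3/2,    0, -9/2]
  [   0,    0,    0,    5]

Rank = 3 (number of non-zero pivot rows).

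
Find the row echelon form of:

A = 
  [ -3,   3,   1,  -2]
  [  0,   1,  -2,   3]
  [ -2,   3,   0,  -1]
Row operations:
R3 → R3 - (2/3)·R1
R3 → R3 - (1)·R2

Resulting echelon form:
REF = 
  [  -3,    3,    1,   -2]
  [   0,    1,   -2,    3]
  [   0,    0,  4/3, -8/3]

Rank = 3 (number of non-zero pivot rows).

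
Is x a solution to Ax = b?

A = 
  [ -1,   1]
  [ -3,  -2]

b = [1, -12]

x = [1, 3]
No

Ax = [2, -9] ≠ b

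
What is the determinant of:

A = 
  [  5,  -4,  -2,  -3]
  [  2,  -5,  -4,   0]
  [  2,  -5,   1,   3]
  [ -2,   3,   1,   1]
-82

Cofactor expansion along row 1: det(A) = a₁₁M₁₁ - a₁₂M₁₂ + a₁₃M₁₃ - a₁₄M₁₄

M₁₁ = det[[-5, -4, 0]; [-5, 1, 3]; [3, 1, 1]]
  = (-5)·((1)(1) - (3)(1)) - (-4)·((-5)(1) - (3)(3)) + (0)·((-5)(1) - (1)(3))
  = (-5)(-2) - (-4)(-14) + (0)(-8)
  = -46
M₁₂ = det[[2, -4, 0]; [2, 1, 3]; [-2, 1, 1]]
  = (2)·((1)(1) - (3)(1)) - (-4)·((2)(1) - (3)(-2)) + (0)·((2)(1) - (1)(-2))
  = (2)(-2) - (-4)(8) + (0)(4)
  = 28
M₁₃ = det[[2, -5, 0]; [2, -5, 3]; [-2, 3, 1]]
  = (2)·((-5)(1) - (3)(3)) - (-5)·((2)(1) - (3)(-2)) + (0)·((2)(3) - (-5)(-2))
  = (2)(-14) - (-5)(8) + (0)(-4)
  = 12
M₁₄ = det[[2, -5, -4]; [2, -5, 1]; [-2, 3, 1]]
  = (2)·((-5)(1) - (1)(3)) - (-5)·((2)(1) - (1)(-2)) + (-4)·((2)(3) - (-5)(-2))
  = (2)(-8) - (-5)(4) + (-4)(-4)
  = 20

det(A) = (5)(-46) - (-4)(28) + (-2)(12) - (-3)(20) = -82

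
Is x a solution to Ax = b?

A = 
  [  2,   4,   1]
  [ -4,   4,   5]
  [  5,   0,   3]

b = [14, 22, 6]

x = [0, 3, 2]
Yes

Ax = [14, 22, 6] = b ✓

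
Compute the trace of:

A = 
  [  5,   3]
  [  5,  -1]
4

tr(A) = 5 + -1 = 4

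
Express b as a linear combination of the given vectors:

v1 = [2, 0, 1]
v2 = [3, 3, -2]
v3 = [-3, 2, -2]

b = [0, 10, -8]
c1 = 0, c2 = 2, c3 = 2

b = 0·v1 + 2·v2 + 2·v3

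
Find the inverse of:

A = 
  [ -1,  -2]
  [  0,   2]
det(A) = (-1)(2) - (-2)(0) = -2
For a 2×2 matrix, A⁻¹ = (1/det(A)) · [[d, -b], [-c, a]]
    = (-1/2) · [[2, 2], [0, -1]]

A⁻¹ = 
  [ -1,  -1]
  [  0, 1/2]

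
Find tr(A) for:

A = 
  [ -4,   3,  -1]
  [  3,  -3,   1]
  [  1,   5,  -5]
-12

tr(A) = -4 + -3 + -5 = -12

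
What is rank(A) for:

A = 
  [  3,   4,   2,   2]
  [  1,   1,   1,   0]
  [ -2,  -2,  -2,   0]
Row reduce:
R2 → R2 - (1/3)·R1
R3 → R3 + (2/3)·R1
R3 → R3 + (2)·R2
REF = 
  [   3,    4,    2,    2]
  [   0, -1/3,  1/3, -2/3]
  [   0,    0,    0,    0]
Pivot columns: 1, 2 → 2 pivots.

rank(A) = 2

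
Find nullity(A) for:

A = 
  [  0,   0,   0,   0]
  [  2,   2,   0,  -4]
nullity(A) = 3

Row reduce:
Swap R1 ↔ R2
REF = 
  [  2,   2,   0,  -4]
  [  0,   0,   0,   0]
Pivot columns: 1 → 1 pivot.
rank(A) = 1, so nullity(A) = 4 - 1 = 3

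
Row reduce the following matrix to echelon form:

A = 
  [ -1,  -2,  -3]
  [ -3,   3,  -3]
Row operations:
R2 → R2 - (3)·R1

Resulting echelon form:
REF = 
  [ -1,  -2,  -3]
  [  0,   9,   6]

Rank = 2 (number of non-zero pivot rows).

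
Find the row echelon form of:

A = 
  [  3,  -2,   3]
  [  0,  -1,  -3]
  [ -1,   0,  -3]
Row operations:
R3 → R3 + (1/3)·R1
R3 → R3 - (2/3)·R2

Resulting echelon form:
REF = 
  [  3,  -2,   3]
  [  0,  -1,  -3]
  [  0,   0,   0]

Rank = 2 (number of non-zero pivot rows).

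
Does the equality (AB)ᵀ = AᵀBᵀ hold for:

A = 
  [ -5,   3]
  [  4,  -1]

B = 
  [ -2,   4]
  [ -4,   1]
No

(AB)ᵀ = 
  [ -2,  -4]
  [-17,  15]

AᵀBᵀ = 
  [ 26,  24]
  [-10, -13]

The two matrices differ, so (AB)ᵀ ≠ AᵀBᵀ in general. The correct identity is (AB)ᵀ = BᵀAᵀ.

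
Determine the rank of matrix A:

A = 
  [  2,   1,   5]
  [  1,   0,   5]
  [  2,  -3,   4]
rank(A) = 3

Row reduce:
R2 → R2 - (1/2)·R1
R3 → R3 - (1)·R1
R3 → R3 - (8)·R2
REF = 
  [   2,    1,    5]
  [   0, -1/2,  5/2]
  [   0,    0,  -21]
Pivot columns: 1, 2, 3 → 3 pivots.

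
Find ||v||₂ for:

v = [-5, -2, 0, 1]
5.477

||v||₂ = √((-5)² + (-2)² + (0)² + (1)²) = √30 = 5.477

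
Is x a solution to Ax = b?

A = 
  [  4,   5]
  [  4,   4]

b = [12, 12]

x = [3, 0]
Yes

Ax = [12, 12] = b ✓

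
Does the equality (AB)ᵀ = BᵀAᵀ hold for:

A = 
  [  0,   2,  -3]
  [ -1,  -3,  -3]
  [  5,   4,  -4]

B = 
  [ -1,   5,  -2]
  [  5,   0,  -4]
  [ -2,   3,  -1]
Yes

(AB)ᵀ = 
  [ 16,  -8,  23]
  [ -9, -14,  13]
  [ -5,  17, -22]

BᵀAᵀ = 
  [ 16,  -8,  23]
  [ -9, -14,  13]
  [ -5,  17, -22]

Both sides are equal — this is the standard identity (AB)ᵀ = BᵀAᵀ, which holds for all A, B.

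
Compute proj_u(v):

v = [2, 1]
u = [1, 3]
proj_u(v) = [1/2, 3/2]

v·u = (2)(1) + (1)(3) = 5
u·u = (1)² + (3)² = 10
proj_u(v) = (v·u / u·u) × u = (5/10) × u = (1/2) × u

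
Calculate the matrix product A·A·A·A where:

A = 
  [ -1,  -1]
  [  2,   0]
A^4 = 
  [ -1,  -3]
  [  6,   2]

A² = A·A:
A²[1,1] = (-1)(-1) + (-1)(2) = -1
A²[1,2] = (-1)(-1) + (-1)(0) = 1
A²[2,1] = (2)(-1) + (0)(2) = -2
A²[2,2] = (2)(-1) + (0)(0) = -2
A² = 
  [ -1,   1]
  [ -2,  -2]

A^3 = A^2·A:
A^3[1,1] = (-1)(-1) + (1)(2) = 3
A^3[1,2] = (-1)(-1) + (1)(0) = 1
A^3[2,1] = (-2)(-1) + (-2)(2) = -2
A^3[2,2] = (-2)(-1) + (-2)(0) = 2
A^3 = 
  [  3,   1]
  [ -2,   2]

A^4 = A^3·A:
A^4[1,1] = (3)(-1) + (1)(2) = -1
A^4[1,2] = (3)(-1) + (1)(0) = -3
A^4[2,1] = (-2)(-1) + (2)(2) = 6
A^4[2,2] = (-2)(-1) + (2)(0) = 2
A^4 = 
  [ -1,  -3]
  [  6,   2]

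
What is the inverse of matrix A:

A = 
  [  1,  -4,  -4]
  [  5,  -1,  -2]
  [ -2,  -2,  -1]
det(A) = (1)·((-1)(-1) - (-2)(-2)) - (-4)·((5)(-1) - (-2)(-2)) + (-4)·((5)(-2) - (-1)(-2))
  = (1)(-3) - (-4)(-9) + (-4)(-12)
  = 9
det(A) = 9 ≠ 0, so A is invertible.

Cofactors Cᵢⱼ = (-1)ⁱ⁺ʲ·Mᵢⱼ:
C = 
  [ -3,   9, -12]
  [  4,  -9,  10]
  [  4, -18,  19]

adj(A) = Cᵀ:
adj(A) = 
  [ -3,   4,   4]
  [  9,  -9, -18]
  [-12,  10,  19]

A⁻¹ = (1/9) · adj(A):
A⁻¹ = 
  [-1/3,  4/9,  4/9]
  [   1,   -1,   -2]
  [-4/3, 10/9, 19/9]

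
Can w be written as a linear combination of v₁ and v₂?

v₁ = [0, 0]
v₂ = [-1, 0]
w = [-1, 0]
Yes

Form the augmented matrix and row-reduce:
[v₁|v₂|w] = 
  [  0,  -1,  -1]
  [  0,   0,   0]
(already in echelon form — no row operations needed)

No row of the form [0 0 | nonzero], so the system is consistent. Back-substitution gives c₁ = 0, c₂ = 1: w = (0)·v₁ + (1)·v₂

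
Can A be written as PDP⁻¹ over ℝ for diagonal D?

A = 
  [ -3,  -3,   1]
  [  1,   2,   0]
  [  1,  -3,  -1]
No

Characteristic polynomial: det(λI - A) = λ³ + 2λ² - 3λ + 2
By the rational root theorem any rational root is an integer dividing 2; none of those is a root, so p(λ) has no rational roots and hence (being an irreducible cubic) no repeated roots.
Discriminant of the cubic: Δ = -244
Δ < 0 ⇒ one real eigenvalue and a complex-conjugate pair: λ ≈ -3.153, 0.5764 + 0.5497i, 0.5764 - 0.5497i
Has complex eigenvalues (not diagonalizable over ℝ).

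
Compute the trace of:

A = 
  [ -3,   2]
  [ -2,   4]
1

tr(A) = -3 + 4 = 1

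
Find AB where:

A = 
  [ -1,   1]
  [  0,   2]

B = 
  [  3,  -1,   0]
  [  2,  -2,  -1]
A is 2×2 and B is 2×3, so AB is 2×3. Each entry is (row of A)·(column of B):
AB[1,1] = (-1)(3) + (1)(2) = -1
AB[1,2] = (-1)(-1) + (1)(-2) = -1
AB[1,3] = (-1)(0) + (1)(-1) = -1
AB[2,1] = (0)(3) + (2)(2) = 4
AB[2,2] = (0)(-1) + (2)(-2) = -4
AB[2,3] = (0)(0) + (2)(-1) = -2

AB = 
  [ -1,  -1,  -1]
  [  4,  -4,  -2]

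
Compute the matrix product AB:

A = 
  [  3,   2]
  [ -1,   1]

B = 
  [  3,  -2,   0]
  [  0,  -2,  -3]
AB = 
  [  9, -10,  -6]
  [ -3,   0,  -3]

A is 2×2 and B is 2×3, so AB is 2×3. Each entry is (row of A)·(column of B):
AB[1,1] = (3)(3) + (2)(0) = 9
AB[1,2] = (3)(-2) + (2)(-2) = -10
AB[1,3] = (3)(0) + (2)(-3) = -6
AB[2,1] = (-1)(3) + (1)(0) = -3
AB[2,2] = (-1)(-2) + (1)(-2) = 0
AB[2,3] = (-1)(0) + (1)(-3) = -3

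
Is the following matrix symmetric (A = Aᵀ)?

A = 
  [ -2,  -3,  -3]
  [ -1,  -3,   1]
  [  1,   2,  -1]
No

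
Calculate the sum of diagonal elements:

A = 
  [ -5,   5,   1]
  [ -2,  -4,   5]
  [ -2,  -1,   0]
-9

tr(A) = -5 + -4 + 0 = -9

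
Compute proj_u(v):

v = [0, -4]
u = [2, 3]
v·u = (0)(2) + (-4)(3) = -12
u·u = (2)² + (3)² = 13
proj_u(v) = (v·u / u·u) × u = (-12/13) × u

proj_u(v) = [-24/13, -36/13]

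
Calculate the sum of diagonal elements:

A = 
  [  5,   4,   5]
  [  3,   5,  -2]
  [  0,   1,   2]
12

tr(A) = 5 + 5 + 2 = 12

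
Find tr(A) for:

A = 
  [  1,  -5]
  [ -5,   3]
4

tr(A) = 1 + 3 = 4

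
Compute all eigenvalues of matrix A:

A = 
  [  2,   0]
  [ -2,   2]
tr(A) = 4, det(A) = 4
Characteristic polynomial: λ² - tr(A)λ + det(A) = λ² - 4λ + 4
λ² - 4λ + 4 = (λ - 2)²

λ = 2, 2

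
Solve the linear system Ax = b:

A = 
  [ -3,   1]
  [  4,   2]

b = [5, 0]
Row reduce the augmented matrix [A|b]:
R2 → R2 + (4/3)·R1
REF = 
  [  -3,    1,    5]
  [   0, 10/3, 20/3]

Back-substitution:
x₂ = (20/3) / (10/3) = 2
x₁ = (5 - (1)(2)) / (-3) = -1

x = [-1, 2]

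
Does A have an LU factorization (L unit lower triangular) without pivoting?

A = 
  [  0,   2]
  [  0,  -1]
Yes.
The first column is zero, so A is already upper triangular: L = I, U = A.
L = 
  [  1,   0]
  [  0,   1]
U = 
  [  0,   2]
  [  0,  -1]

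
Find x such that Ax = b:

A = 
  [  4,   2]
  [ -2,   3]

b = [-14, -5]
x = [-2, -3]

Row reduce the augmented matrix [A|b]:
R2 → R2 + (1/2)·R1
REF = 
  [  4,   2, -14]
  [  0,   4, -12]

Back-substitution:
x₂ = (-12) / 4 = -3
x₁ = (-14 - (2)(-3)) / 4 = -2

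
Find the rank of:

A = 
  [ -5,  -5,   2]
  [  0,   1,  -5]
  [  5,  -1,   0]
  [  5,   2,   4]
Row reduce:
R3 → R3 + (1)·R1
R4 → R4 + (1)·R1
R3 → R3 + (6)·R2
R4 → R4 + (3)·R2
R4 → R4 - (9/28)·R3
REF = 
  [ -5,  -5,   2]
  [  0,   1,  -5]
  [  0,   0, -28]
  [  0,   0,   0]
Pivot columns: 1, 2, 3 → 3 pivots.

rank(A) = 3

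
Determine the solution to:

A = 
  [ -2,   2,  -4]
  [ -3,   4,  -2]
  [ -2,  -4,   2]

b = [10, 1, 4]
x = [-1, -2, -3]

Row reduce the augmented matrix [A|b]:
R2 → R2 - (3/2)·R1
R3 → R3 - (1)·R1
R3 → R3 + (6)·R2
REF = 
  [ -2,   2,  -4,  10]
  [  0,   1,   4, -14]
  [  0,   0,  30, -90]

Back-substitution:
x₃ = (-90) / 30 = -3
x₂ = (-14 - (4)(-3)) / 1 = -2
x₁ = (10 - (2)(-2) - (-4)(-3)) / (-2) = -1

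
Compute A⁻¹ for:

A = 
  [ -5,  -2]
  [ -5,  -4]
det(A) = (-5)(-4) - (-2)(-5) = 10
For a 2×2 matrix, A⁻¹ = (1/det(A)) · [[d, -b], [-c, a]]
    = (1/10) · [[-4, 2], [5, -5]]

A⁻¹ = 
  [-2/5,  1/5]
  [ 1/2, -1/2]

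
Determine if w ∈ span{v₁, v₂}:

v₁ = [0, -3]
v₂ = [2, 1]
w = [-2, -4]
Yes

Form the augmented matrix and row-reduce:
[v₁|v₂|w] = 
  [  0,   2,  -2]
  [ -3,   1,  -4]
Swap R1 ↔ R2
REF = 
  [ -3,   1,  -4]
  [  0,   2,  -2]

No row of the form [0 0 | nonzero], so the system is consistent. Back-substitution gives c₁ = 1, c₂ = -1: w = (1)·v₁ + (-1)·v₂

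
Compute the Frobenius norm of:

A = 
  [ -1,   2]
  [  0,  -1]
||A||_F = 2.449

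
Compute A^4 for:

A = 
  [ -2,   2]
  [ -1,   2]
A² = A·A:
A²[1,1] = (-2)(-2) + (2)(-1) = 2
A²[1,2] = (-2)(2) + (2)(2) = 0
A²[2,1] = (-1)(-2) + (2)(-1) = 0
A²[2,2] = (-1)(2) + (2)(2) = 2
A² = 
  [  2,   0]
  [  0,   2]

A^3 = A^2·A:
A^3[1,1] = (2)(-2) + (0)(-1) = -4
A^3[1,2] = (2)(2) + (0)(2) = 4
A^3[2,1] = (0)(-2) + (2)(-1) = -2
A^3[2,2] = (0)(2) + (2)(2) = 4
A^3 = 
  [ -4,   4]
  [ -2,   4]

A^4 = A^3·A:
A^4[1,1] = (-4)(-2) + (4)(-1) = 4
A^4[1,2] = (-4)(2) + (4)(2) = 0
A^4[2,1] = (-2)(-2) + (4)(-1) = 0
A^4[2,2] = (-2)(2) + (4)(2) = 4
A^4 = 
  [  4,   0]
  [  0,   4]

Therefore
A^4 = 
  [  4,   0]
  [  0,   4]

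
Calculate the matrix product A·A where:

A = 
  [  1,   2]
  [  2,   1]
A² = A·A:
A²[1,1] = (1)(1) + (2)(2) = 5
A²[1,2] = (1)(2) + (2)(1) = 4
A²[2,1] = (2)(1) + (1)(2) = 4
A²[2,2] = (2)(2) + (1)(1) = 5
A² = 
  [  5,   4]
  [  4,   5]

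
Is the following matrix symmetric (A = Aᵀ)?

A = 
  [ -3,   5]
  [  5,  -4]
Yes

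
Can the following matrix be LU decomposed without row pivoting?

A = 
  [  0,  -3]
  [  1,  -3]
No.
A[1,1] = 0 but A[2,1] = 1 ≠ 0. Any LU with L unit lower triangular has (LU)[1,1] = U[1,1] and (LU)[2,1] = L[2,1]·U[1,1]; matching A forces U[1,1] = 0, which then forces (LU)[2,1] = 0 ≠ 1. A row swap (pivoting) is required.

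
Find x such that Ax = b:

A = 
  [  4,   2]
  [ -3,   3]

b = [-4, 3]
Row reduce the augmented matrix [A|b]:
R2 → R2 + (3/4)·R1
REF = 
  [  4,   2,  -4]
  [  0, 9/2,   0]

Back-substitution:
x₂ = 0 / (9/2) = 0
x₁ = (-4 - (2)(0)) / 4 = -1

x = [-1, 0]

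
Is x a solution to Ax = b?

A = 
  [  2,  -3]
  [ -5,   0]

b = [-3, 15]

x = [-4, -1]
No

Ax = [-5, 20] ≠ b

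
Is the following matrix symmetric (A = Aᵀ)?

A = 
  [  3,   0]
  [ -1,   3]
No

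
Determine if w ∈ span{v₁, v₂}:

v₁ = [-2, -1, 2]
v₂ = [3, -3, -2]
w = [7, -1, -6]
Yes

Form the augmented matrix and row-reduce:
[v₁|v₂|w] = 
  [ -2,   3,   7]
  [ -1,  -3,  -1]
  [  2,  -2,  -6]
R2 → R2 - (1/2)·R1
R3 → R3 + (1)·R1
R3 → R3 + (2/9)·R2
REF = 
  [  -2,    3,    7]
  [   0, -9/2, -9/2]
  [   0,    0,    0]

No row of the form [0 0 | nonzero], so the system is consistent. Back-substitution gives c₁ = -2, c₂ = 1: w = (-2)·v₁ + (1)·v₂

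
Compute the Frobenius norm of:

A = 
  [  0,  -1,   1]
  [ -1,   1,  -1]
||A||_F = 2.236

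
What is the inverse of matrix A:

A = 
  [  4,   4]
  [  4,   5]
det(A) = (4)(5) - (4)(4) = 4
For a 2×2 matrix, A⁻¹ = (1/det(A)) · [[d, -b], [-c, a]]
    = (1/4) · [[5, -4], [-4, 4]]

A⁻¹ = 
  [5/4,  -1]
  [ -1,   1]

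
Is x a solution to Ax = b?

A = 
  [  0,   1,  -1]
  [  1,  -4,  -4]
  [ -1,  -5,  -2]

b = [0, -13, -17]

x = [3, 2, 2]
Yes

Ax = [0, -13, -17] = b ✓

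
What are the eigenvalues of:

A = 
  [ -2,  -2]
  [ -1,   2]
λ = √6, -√6  (≈ 2.449, -2.449)

tr(A) = 0, det(A) = -6
Characteristic polynomial: λ² - tr(A)λ + det(A) = λ² - 6
λ² - 6 = 0  ⇒  λ = (0 ± √((0)² - 4·(-6)))/2 = (0 ± √(24))/2
  = √6,  -√6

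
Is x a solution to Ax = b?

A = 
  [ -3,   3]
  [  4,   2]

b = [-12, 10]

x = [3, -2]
No

Ax = [-15, 8] ≠ b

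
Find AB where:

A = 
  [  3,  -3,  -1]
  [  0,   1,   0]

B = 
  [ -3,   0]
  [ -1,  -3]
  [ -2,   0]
AB = 
  [ -4,   9]
  [ -1,  -3]

A is 2×3 and B is 3×2, so AB is 2×2. Each entry is (row of A)·(column of B):
AB[1,1] = (3)(-3) + (-3)(-1) + (-1)(-2) = -4
AB[1,2] = (3)(0) + (-3)(-3) + (-1)(0) = 9
AB[2,1] = (0)(-3) + (1)(-1) + (0)(-2) = -1
AB[2,2] = (0)(0) + (1)(-3) + (0)(0) = -3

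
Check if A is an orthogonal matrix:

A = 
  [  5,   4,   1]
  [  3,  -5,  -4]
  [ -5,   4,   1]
No

AᵀA = 
  [ 59, -15, -12]
  [-15,  57,  28]
  [-12,  28,  18]
≠ I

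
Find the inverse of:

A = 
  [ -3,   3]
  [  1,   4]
det(A) = (-3)(4) - (3)(1) = -15
For a 2×2 matrix, A⁻¹ = (1/det(A)) · [[d, -b], [-c, a]]
    = (-1/15) · [[4, -3], [-1, -3]]

A⁻¹ = 
  [-4/15,   1/5]
  [ 1/15,   1/5]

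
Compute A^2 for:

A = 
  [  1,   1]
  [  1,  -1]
A² = A·A:
A²[1,1] = (1)(1) + (1)(1) = 2
A²[1,2] = (1)(1) + (1)(-1) = 0
A²[2,1] = (1)(1) + (-1)(1) = 0
A²[2,2] = (1)(1) + (-1)(-1) = 2
A² = 
  [  2,   0]
  [  0,   2]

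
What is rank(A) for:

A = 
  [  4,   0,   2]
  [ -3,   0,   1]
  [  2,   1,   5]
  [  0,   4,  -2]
Row reduce:
R2 → R2 + (3/4)·R1
R3 → R3 - (1/2)·R1
Swap R2 ↔ R3
R4 → R4 - (4)·R2
R4 → R4 + (36/5)·R3
REF = 
  [  4,   0,   2]
  [  0,   1,   4]
  [  0,   0, 5/2]
  [  0,   0,   0]
Pivot columns: 1, 2, 3 → 3 pivots.

rank(A) = 3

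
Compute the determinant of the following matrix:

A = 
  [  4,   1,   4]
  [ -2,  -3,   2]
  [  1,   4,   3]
Cofactor expansion along row 1:
det(A) = (4)·((-3)(3) - (2)(4)) - (1)·((-2)(3) - (2)(1)) + (4)·((-2)(4) - (-3)(1))
  = (4)(-17) - (1)(-8) + (4)(-5)
  = -80

det(A) = -80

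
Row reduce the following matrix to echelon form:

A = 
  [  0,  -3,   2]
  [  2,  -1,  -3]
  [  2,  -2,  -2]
Row operations:
Swap R1 ↔ R2
R3 → R3 - (1)·R1
R3 → R3 - (1/3)·R2

Resulting echelon form:
REF = 
  [  2,  -1,  -3]
  [  0,  -3,   2]
  [  0,   0, 1/3]

Rank = 3 (number of non-zero pivot rows).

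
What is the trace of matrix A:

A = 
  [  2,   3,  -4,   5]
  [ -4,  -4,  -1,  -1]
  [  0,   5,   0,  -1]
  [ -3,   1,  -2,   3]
1

tr(A) = 2 + -4 + 0 + 3 = 1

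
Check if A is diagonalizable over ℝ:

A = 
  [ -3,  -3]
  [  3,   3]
No

tr(A) = 0, det(A) = 0
Characteristic polynomial: λ² - tr(A)λ + det(A) = λ²
λ² = λ²
Eigenvalues: 0, 0
λ=0: alg. mult. = 2, geom. mult. = 2 - rank(A - (0)I) = 2 - 1 = 1
Sum of geometric multiplicities = 1 < n = 2, so there aren't enough independent eigenvectors.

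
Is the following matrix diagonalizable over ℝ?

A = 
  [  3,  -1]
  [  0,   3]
No

tr(A) = 6, det(A) = 9
Characteristic polynomial: λ² - tr(A)λ + det(A) = λ² - 6λ + 9
λ² - 6λ + 9 = (λ - 3)²
Eigenvalues: 3, 3
λ=3: alg. mult. = 2, geom. mult. = 2 - rank(A - (3)I) = 2 - 1 = 1
Sum of geometric multiplicities = 1 < n = 2, so there aren't enough independent eigenvectors.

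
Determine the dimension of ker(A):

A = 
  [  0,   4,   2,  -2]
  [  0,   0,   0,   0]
nullity(A) = 3

Row reduce:
(no row operations needed)
REF = 
  [  0,   4,   2,  -2]
  [  0,   0,   0,   0]
Pivot columns: 2 → 1 pivot.
rank(A) = 1, so nullity(A) = 4 - 1 = 3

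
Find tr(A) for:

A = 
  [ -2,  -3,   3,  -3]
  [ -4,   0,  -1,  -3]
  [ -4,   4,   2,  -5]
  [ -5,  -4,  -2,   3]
3

tr(A) = -2 + 0 + 2 + 3 = 3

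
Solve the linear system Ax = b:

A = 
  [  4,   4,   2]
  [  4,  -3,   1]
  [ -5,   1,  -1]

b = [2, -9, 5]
Row reduce the augmented matrix [A|b]:
R2 → R2 - (1)·R1
R3 → R3 + (5/4)·R1
R3 → R3 + (6/7)·R2
REF = 
  [     4,      4,      2,      2]
  [     0,     -7,     -1,    -11]
  [     0,      0,   9/14, -27/14]

Back-substitution:
x₃ = (-27/14) / (9/14) = -3
x₂ = (-11 - (-1)(-3)) / (-7) = 2
x₁ = (2 - (4)(2) - (2)(-3)) / 4 = 0

x = [0, 2, -3]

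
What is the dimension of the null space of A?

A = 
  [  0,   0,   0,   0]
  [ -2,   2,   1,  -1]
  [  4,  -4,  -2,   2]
nullity(A) = 3

Row reduce:
Swap R1 ↔ R2
R3 → R3 + (2)·R1
REF = 
  [ -2,   2,   1,  -1]
  [  0,   0,   0,   0]
  [  0,   0,   0,   0]
Pivot columns: 1 → 1 pivot.
rank(A) = 1, so nullity(A) = 4 - 1 = 3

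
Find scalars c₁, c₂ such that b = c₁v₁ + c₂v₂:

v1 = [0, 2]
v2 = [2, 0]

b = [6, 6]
c1 = 3, c2 = 3

b = 3·v1 + 3·v2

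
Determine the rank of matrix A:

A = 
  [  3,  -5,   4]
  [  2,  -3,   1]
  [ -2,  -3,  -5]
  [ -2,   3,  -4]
rank(A) = 3

Row reduce:
R2 → R2 - (2/3)·R1
R3 → R3 + (2/3)·R1
R4 → R4 + (2/3)·R1
R3 → R3 + (19)·R2
R4 → R4 + (1)·R2
R4 → R4 - (3/34)·R3
REF = 
  [   3,   -5,    4]
  [   0,  1/3, -5/3]
  [   0,    0,  -34]
  [   0,    0,    0]
Pivot columns: 1, 2, 3 → 3 pivots.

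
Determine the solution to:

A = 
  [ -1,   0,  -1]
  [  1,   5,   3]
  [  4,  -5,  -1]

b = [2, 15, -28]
x = [-3, 3, 1]

Row reduce the augmented matrix [A|b]:
R2 → R2 + (1)·R1
R3 → R3 + (4)·R1
R3 → R3 + (1)·R2
REF = 
  [ -1,   0,  -1,   2]
  [  0,   5,   2,  17]
  [  0,   0,  -3,  -3]

Back-substitution:
x₃ = (-3) / (-3) = 1
x₂ = (17 - (2)(1)) / 5 = 3
x₁ = (2 - (0)(3) - (-1)(1)) / (-1) = -3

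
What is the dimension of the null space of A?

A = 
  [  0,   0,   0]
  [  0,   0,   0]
nullity(A) = 3

Row reduce:
(no row operations needed)
REF = 
  [  0,   0,   0]
  [  0,   0,   0]
Pivot columns: none → 0 pivots.
rank(A) = 0, so nullity(A) = 3 - 0 = 3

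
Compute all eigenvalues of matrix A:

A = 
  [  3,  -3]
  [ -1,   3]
λ = 3 + √3, 3 - √3  (≈ 4.732, 1.268)

tr(A) = 6, det(A) = 6
Characteristic polynomial: λ² - tr(A)λ + det(A) = λ² - 6λ + 6
λ² - 6λ + 6 = 0  ⇒  λ = (6 ± √((-6)² - 4·(6)))/2 = (6 ± √(12))/2
  = 3 + √3,  3 - √3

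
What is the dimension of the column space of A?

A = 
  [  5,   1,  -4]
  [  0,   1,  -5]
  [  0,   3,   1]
Row reduce:
R3 → R3 - (3)·R2
REF = 
  [  5,   1,  -4]
  [  0,   1,  -5]
  [  0,   0,  16]
Pivot columns: 1, 2, 3 → 3 pivots.
dim(Col(A)) = number of pivot columns = 3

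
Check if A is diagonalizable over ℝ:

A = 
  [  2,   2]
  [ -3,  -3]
Yes

tr(A) = -1, det(A) = 0
Characteristic polynomial: λ² - tr(A)λ + det(A) = λ² + λ
λ² + λ = λ(λ + 1)
Eigenvalues: 0, -1
λ=-1: alg. mult. = 1, geom. mult. = 2 - rank(A - (-1)I) = 2 - 1 = 1
λ=0: alg. mult. = 1, geom. mult. = 2 - rank(A - (0)I) = 2 - 1 = 1
Sum of geometric multiplicities equals n, so A has n independent eigenvectors.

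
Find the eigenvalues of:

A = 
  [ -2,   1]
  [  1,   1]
tr(A) = -1, det(A) = -3
Characteristic polynomial: λ² - tr(A)λ + det(A) = λ² + λ - 3
λ² + λ - 3 = 0  ⇒  λ = (-1 ± √((1)² - 4·(-3)))/2 = (-1 ± √(13))/2
  = (-1 + √13)/2,  (-1 - √13)/2

λ = (-1 + √13)/2, (-1 - √13)/2  (≈ 1.303, -2.303)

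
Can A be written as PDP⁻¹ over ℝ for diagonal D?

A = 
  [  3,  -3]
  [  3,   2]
No

tr(A) = 5, det(A) = 15
Characteristic polynomial: λ² - tr(A)λ + det(A) = λ² - 5λ + 15
λ² - 5λ + 15 = 0  ⇒  λ = (5 ± √((-5)² - 4·(15)))/2 = (5 ± √(-35))/2
  = (5 + i√35)/2,  (5 - i√35)/2
Eigenvalues: (5 + i√35)/2, (5 - i√35)/2  (≈ 2.5 + 2.958i, 2.5 - 2.958i)
Has complex eigenvalues (not diagonalizable over ℝ).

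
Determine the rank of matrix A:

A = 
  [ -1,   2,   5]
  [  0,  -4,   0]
Row reduce:
(no row operations needed)
REF = 
  [ -1,   2,   5]
  [  0,  -4,   0]
Pivot columns: 1, 2 → 2 pivots.

rank(A) = 2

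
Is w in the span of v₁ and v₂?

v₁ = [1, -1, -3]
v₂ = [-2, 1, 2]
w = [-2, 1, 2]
Yes

Form the augmented matrix and row-reduce:
[v₁|v₂|w] = 
  [  1,  -2,  -2]
  [ -1,   1,   1]
  [ -3,   2,   2]
R2 → R2 + (1)·R1
R3 → R3 + (3)·R1
R3 → R3 - (4)·R2
REF = 
  [  1,  -2,  -2]
  [  0,  -1,  -1]
  [  0,   0,   0]

No row of the form [0 0 | nonzero], so the system is consistent. Back-substitution gives c₁ = 0, c₂ = 1: w = (0)·v₁ + (1)·v₂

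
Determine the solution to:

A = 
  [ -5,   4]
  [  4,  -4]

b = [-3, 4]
x = [-1, -2]

Row reduce the augmented matrix [A|b]:
R2 → R2 + (4/5)·R1
REF = 
  [  -5,    4,   -3]
  [   0, -4/5,  8/5]

Back-substitution:
x₂ = (8/5) / (-4/5) = -2
x₁ = (-3 - (4)(-2)) / (-5) = -1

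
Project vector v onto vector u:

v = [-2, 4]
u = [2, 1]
v·u = (-2)(2) + (4)(1) = 0
u·u = (2)² + (1)² = 5
proj_u(v) = (v·u / u·u) × u = (0/5) × u = (0) × u

proj_u(v) = [0, 0]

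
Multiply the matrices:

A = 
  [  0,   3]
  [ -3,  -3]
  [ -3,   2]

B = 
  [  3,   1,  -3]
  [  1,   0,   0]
AB = 
  [  3,   0,   0]
  [-12,  -3,   9]
  [ -7,  -3,   9]

A is 3×2 and B is 2×3, so AB is 3×3. Each entry is (row of A)·(column of B):
AB[1,1] = (0)(3) + (3)(1) = 3
AB[1,2] = (0)(1) + (3)(0) = 0
AB[1,3] = (0)(-3) + (3)(0) = 0
AB[2,1] = (-3)(3) + (-3)(1) = -12
AB[2,2] = (-3)(1) + (-3)(0) = -3
AB[2,3] = (-3)(-3) + (-3)(0) = 9
AB[3,1] = (-3)(3) + (2)(1) = -7
AB[3,2] = (-3)(1) + (2)(0) = -3
AB[3,3] = (-3)(-3) + (2)(0) = 9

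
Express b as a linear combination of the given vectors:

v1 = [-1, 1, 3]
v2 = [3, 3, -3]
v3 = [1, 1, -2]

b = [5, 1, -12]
c1 = -2, c2 = 0, c3 = 3

b = -2·v1 + 0·v2 + 3·v3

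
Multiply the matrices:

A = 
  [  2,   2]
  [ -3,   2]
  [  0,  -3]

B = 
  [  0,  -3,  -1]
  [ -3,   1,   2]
A is 3×2 and B is 2×3, so AB is 3×3. Each entry is (row of A)·(column of B):
AB[1,1] = (2)(0) + (2)(-3) = -6
AB[1,2] = (2)(-3) + (2)(1) = -4
AB[1,3] = (2)(-1) + (2)(2) = 2
AB[2,1] = (-3)(0) + (2)(-3) = -6
AB[2,2] = (-3)(-3) + (2)(1) = 11
AB[2,3] = (-3)(-1) + (2)(2) = 7
AB[3,1] = (0)(0) + (-3)(-3) = 9
AB[3,2] = (0)(-3) + (-3)(1) = -3
AB[3,3] = (0)(-1) + (-3)(2) = -6

AB = 
  [ -6,  -4,   2]
  [ -6,  11,   7]
  [  9,  -3,  -6]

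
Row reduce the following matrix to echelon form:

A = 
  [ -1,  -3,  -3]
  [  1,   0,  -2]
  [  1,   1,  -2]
Row operations:
R2 → R2 + (1)·R1
R3 → R3 + (1)·R1
R3 → R3 - (2/3)·R2

Resulting echelon form:
REF = 
  [  -1,   -3,   -3]
  [   0,   -3,   -5]
  [   0,    0, -5/3]

Rank = 3 (number of non-zero pivot rows).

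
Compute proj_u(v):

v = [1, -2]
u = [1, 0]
proj_u(v) = [1, 0]

v·u = (1)(1) + (-2)(0) = 1
u·u = (1)² + (0)² = 1
proj_u(v) = (v·u / u·u) × u = (1/1) × u = (1) × u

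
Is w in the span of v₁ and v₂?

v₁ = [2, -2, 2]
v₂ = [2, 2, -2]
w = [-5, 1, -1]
Yes

Form the augmented matrix and row-reduce:
[v₁|v₂|w] = 
  [  2,   2,  -5]
  [ -2,   2,   1]
  [  2,  -2,  -1]
R2 → R2 + (1)·R1
R3 → R3 - (1)·R1
R3 → R3 + (1)·R2
REF = 
  [  2,   2,  -5]
  [  0,   4,  -4]
  [  0,   0,   0]

No row of the form [0 0 | nonzero], so the system is consistent. Back-substitution gives c₁ = -3/2, c₂ = -1: w = (-3/2)·v₁ + (-1)·v₂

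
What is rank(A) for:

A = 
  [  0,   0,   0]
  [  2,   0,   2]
Row reduce:
Swap R1 ↔ R2
REF = 
  [  2,   0,   2]
  [  0,   0,   0]
Pivot columns: 1 → 1 pivot.

rank(A) = 1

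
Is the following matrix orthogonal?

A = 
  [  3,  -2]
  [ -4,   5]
No

AᵀA = 
  [ 25, -26]
  [-26,  29]
≠ I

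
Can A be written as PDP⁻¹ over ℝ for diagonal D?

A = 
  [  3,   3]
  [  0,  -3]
Yes

tr(A) = 0, det(A) = -9
Characteristic polynomial: λ² - tr(A)λ + det(A) = λ² - 9
λ² - 9 = (λ + 3)(λ - 3)
Eigenvalues: 3, -3
λ=-3: alg. mult. = 1, geom. mult. = 2 - rank(A - (-3)I) = 2 - 1 = 1
λ=3: alg. mult. = 1, geom. mult. = 2 - rank(A - (3)I) = 2 - 1 = 1
Sum of geometric multiplicities equals n, so A has n independent eigenvectors.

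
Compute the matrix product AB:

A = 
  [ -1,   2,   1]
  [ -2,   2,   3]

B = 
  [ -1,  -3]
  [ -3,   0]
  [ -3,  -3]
AB = 
  [ -8,   0]
  [-13,  -3]

A is 2×3 and B is 3×2, so AB is 2×2. Each entry is (row of A)·(column of B):
AB[1,1] = (-1)(-1) + (2)(-3) + (1)(-3) = -8
AB[1,2] = (-1)(-3) + (2)(0) + (1)(-3) = 0
AB[2,1] = (-2)(-1) + (2)(-3) + (3)(-3) = -13
AB[2,2] = (-2)(-3) + (2)(0) + (3)(-3) = -3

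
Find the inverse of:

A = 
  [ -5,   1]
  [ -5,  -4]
det(A) = (-5)(-4) - (1)(-5) = 25
For a 2×2 matrix, A⁻¹ = (1/det(A)) · [[d, -b], [-c, a]]
    = (1/25) · [[-4, -1], [5, -5]]

A⁻¹ = 
  [-4/25, -1/25]
  [  1/5,  -1/5]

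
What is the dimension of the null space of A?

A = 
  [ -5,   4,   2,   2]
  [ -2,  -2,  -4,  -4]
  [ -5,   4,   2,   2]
nullity(A) = 2

Row reduce:
R2 → R2 - (2/5)·R1
R3 → R3 - (1)·R1
REF = 
  [   -5,     4,     2,     2]
  [    0, -18/5, -24/5, -24/5]
  [    0,     0,     0,     0]
Pivot columns: 1, 2 → 2 pivots.
rank(A) = 2, so nullity(A) = 4 - 2 = 2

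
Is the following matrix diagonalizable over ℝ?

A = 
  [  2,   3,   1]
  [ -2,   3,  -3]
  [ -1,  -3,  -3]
No

Characteristic polynomial: det(λI - A) = λ³ - 2λ² - 11λ + 36
By the rational root theorem any rational root is an integer dividing 36; none of those is a root, so p(λ) has no rational roots and hence (being an irreducible cubic) no repeated roots.
Discriminant of the cubic: Δ = -13776
Δ < 0 ⇒ one real eigenvalue and a complex-conjugate pair: λ ≈ -3.67, 2.835 + 1.331i, 2.835 - 1.331i
Has complex eigenvalues (not diagonalizable over ℝ).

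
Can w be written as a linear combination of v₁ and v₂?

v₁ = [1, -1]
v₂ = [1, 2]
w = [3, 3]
Yes

Form the augmented matrix and row-reduce:
[v₁|v₂|w] = 
  [  1,   1,   3]
  [ -1,   2,   3]
R2 → R2 + (1)·R1
REF = 
  [  1,   1,   3]
  [  0,   3,   6]

No row of the form [0 0 | nonzero], so the system is consistent. Back-substitution gives c₁ = 1, c₂ = 2: w = (1)·v₁ + (2)·v₂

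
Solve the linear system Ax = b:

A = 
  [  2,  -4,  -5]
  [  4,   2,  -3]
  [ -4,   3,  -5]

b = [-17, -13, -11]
Row reduce the augmented matrix [A|b]:
R2 → R2 - (2)·R1
R3 → R3 + (2)·R1
R3 → R3 + (1/2)·R2
REF = 
  [    2,    -4,    -5,   -17]
  [    0,    10,     7,    21]
  [    0,     0, -23/2, -69/2]

Back-substitution:
x₃ = (-69/2) / (-23/2) = 3
x₂ = (21 - (7)(3)) / 10 = 0
x₁ = (-17 - (-4)(0) - (-5)(3)) / 2 = -1

x = [-1, 0, 3]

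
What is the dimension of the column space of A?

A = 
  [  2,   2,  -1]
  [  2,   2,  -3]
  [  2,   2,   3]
Row reduce:
R2 → R2 - (1)·R1
R3 → R3 - (1)·R1
R3 → R3 + (2)·R2
REF = 
  [  2,   2,  -1]
  [  0,   0,  -2]
  [  0,   0,   0]
Pivot columns: 1, 3 → 2 pivots.
dim(Col(A)) = number of pivot columns = 2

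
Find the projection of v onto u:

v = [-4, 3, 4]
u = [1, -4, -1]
proj_u(v) = [-10/9, 40/9, 10/9]

v·u = (-4)(1) + (3)(-4) + (4)(-1) = -20
u·u = (1)² + (-4)² + (-1)² = 18
proj_u(v) = (v·u / u·u) × u = (-20/18) × u = (-10/9) × u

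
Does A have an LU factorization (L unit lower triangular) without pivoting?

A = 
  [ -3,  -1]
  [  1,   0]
Yes.
A[1,1] = -3 ≠ 0, so Gaussian elimination proceeds without a row swap: multiplier ℓ₂₁ = (1)/(-3) = -1/3, and U[2,2] = 0 - (-1/3)(-1) = -1/3.
L = 
  [   1,    0]
  [-1/3,    1]
U = 
  [  -3,   -1]
  [   0, -1/3]
Check row 2 of LU: [(-1/3)(-3), (-1/3)(-1) + (-1/3)] = [1, 0] = row 2 of A ✓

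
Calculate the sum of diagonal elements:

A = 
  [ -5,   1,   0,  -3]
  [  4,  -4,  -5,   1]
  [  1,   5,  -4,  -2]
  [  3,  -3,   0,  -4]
-17

tr(A) = -5 + -4 + -4 + -4 = -17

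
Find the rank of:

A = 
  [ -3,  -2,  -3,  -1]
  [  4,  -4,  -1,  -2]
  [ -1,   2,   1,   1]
rank(A) = 2

Row reduce:
R2 → R2 + (4/3)·R1
R3 → R3 - (1/3)·R1
R3 → R3 + (2/5)·R2
REF = 
  [   -3,    -2,    -3,    -1]
  [    0, -20/3,    -5, -10/3]
  [    0,     0,     0,     0]
Pivot columns: 1, 2 → 2 pivots.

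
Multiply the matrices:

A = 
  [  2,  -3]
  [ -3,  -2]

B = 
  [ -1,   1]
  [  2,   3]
A is 2×2 and B is 2×2, so AB is 2×2. Each entry is (row of A)·(column of B):
AB[1,1] = (2)(-1) + (-3)(2) = -8
AB[1,2] = (2)(1) + (-3)(3) = -7
AB[2,1] = (-3)(-1) + (-2)(2) = -1
AB[2,2] = (-3)(1) + (-2)(3) = -9

AB = 
  [ -8,  -7]
  [ -1,  -9]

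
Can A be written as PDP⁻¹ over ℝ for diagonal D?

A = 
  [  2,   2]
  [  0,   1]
Yes

tr(A) = 3, det(A) = 2
Characteristic polynomial: λ² - tr(A)λ + det(A) = λ² - 3λ + 2
λ² - 3λ + 2 = (λ - 1)(λ - 2)
Eigenvalues: 2, 1
λ=1: alg. mult. = 1, geom. mult. = 2 - rank(A - (1)I) = 2 - 1 = 1
λ=2: alg. mult. = 1, geom. mult. = 2 - rank(A - (2)I) = 2 - 1 = 1
Sum of geometric multiplicities equals n, so A has n independent eigenvectors.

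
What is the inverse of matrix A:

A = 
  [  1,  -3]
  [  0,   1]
det(A) = (1)(1) - (-3)(0) = 1
For a 2×2 matrix, A⁻¹ = (1/det(A)) · [[d, -b], [-c, a]]
    = (1) · [[1, 3], [0, 1]]

A⁻¹ = 
  [  1,   3]
  [  0,   1]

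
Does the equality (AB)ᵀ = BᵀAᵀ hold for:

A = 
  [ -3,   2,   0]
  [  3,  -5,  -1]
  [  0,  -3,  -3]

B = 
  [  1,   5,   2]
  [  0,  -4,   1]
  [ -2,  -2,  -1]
Yes

(AB)ᵀ = 
  [ -3,   5,   6]
  [-23,  37,  18]
  [ -4,   2,   0]

BᵀAᵀ = 
  [ -3,   5,   6]
  [-23,  37,  18]
  [ -4,   2,   0]

Both sides are equal — this is the standard identity (AB)ᵀ = BᵀAᵀ, which holds for all A, B.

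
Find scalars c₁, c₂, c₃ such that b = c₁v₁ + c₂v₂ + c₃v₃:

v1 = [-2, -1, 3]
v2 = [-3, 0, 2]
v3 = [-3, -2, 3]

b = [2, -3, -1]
c1 = -1, c2 = -2, c3 = 2

b = -1·v1 + -2·v2 + 2·v3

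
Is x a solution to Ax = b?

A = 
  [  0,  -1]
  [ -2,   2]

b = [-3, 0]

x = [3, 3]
Yes

Ax = [-3, 0] = b ✓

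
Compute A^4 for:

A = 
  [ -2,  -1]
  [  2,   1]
A^4 = 
  [  2,   1]
  [ -2,  -1]

A² = A·A:
A²[1,1] = (-2)(-2) + (-1)(2) = 2
A²[1,2] = (-2)(-1) + (-1)(1) = 1
A²[2,1] = (2)(-2) + (1)(2) = -2
A²[2,2] = (2)(-1) + (1)(1) = -1
A² = 
  [  2,   1]
  [ -2,  -1]

A^3 = A^2·A:
A^3[1,1] = (2)(-2) + (1)(2) = -2
A^3[1,2] = (2)(-1) + (1)(1) = -1
A^3[2,1] = (-2)(-2) + (-1)(2) = 2
A^3[2,2] = (-2)(-1) + (-1)(1) = 1
A^3 = 
  [ -2,  -1]
  [  2,   1]

A^4 = A^3·A:
A^4[1,1] = (-2)(-2) + (-1)(2) = 2
A^4[1,2] = (-2)(-1) + (-1)(1) = 1
A^4[2,1] = (2)(-2) + (1)(2) = -2
A^4[2,2] = (2)(-1) + (1)(1) = -1
A^4 = 
  [  2,   1]
  [ -2,  -1]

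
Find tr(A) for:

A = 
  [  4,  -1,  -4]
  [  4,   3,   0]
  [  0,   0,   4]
11

tr(A) = 4 + 3 + 4 = 11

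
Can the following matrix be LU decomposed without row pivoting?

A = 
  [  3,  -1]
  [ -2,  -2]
Yes.
A[1,1] = 3 ≠ 0, so Gaussian elimination proceeds without a row swap: multiplier ℓ₂₁ = (-2)/(3) = -2/3, and U[2,2] = -2 - (-2/3)(-1) = -8/3.
L = 
  [   1,    0]
  [-2/3,    1]
U = 
  [   3,   -1]
  [   0, -8/3]
Check row 2 of LU: [(-2/3)(3), (-2/3)(-1) + (-8/3)] = [-2, -2] = row 2 of A ✓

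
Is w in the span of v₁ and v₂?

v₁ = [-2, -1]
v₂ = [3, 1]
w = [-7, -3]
Yes

Form the augmented matrix and row-reduce:
[v₁|v₂|w] = 
  [ -2,   3,  -7]
  [ -1,   1,  -3]
R2 → R2 - (1/2)·R1
REF = 
  [  -2,    3,   -7]
  [   0, -1/2,  1/2]

No row of the form [0 0 | nonzero], so the system is consistent. Back-substitution gives c₁ = 2, c₂ = -1: w = (2)·v₁ + (-1)·v₂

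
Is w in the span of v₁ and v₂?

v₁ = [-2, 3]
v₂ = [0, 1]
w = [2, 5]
Yes

Form the augmented matrix and row-reduce:
[v₁|v₂|w] = 
  [ -2,   0,   2]
  [  3,   1,   5]
R2 → R2 + (3/2)·R1
REF = 
  [ -2,   0,   2]
  [  0,   1,   8]

No row of the form [0 0 | nonzero], so the system is consistent. Back-substitution gives c₁ = -1, c₂ = 8: w = (-1)·v₁ + (8)·v₂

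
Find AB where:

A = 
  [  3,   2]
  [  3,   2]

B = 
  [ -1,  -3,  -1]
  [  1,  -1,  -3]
AB = 
  [ -1, -11,  -9]
  [ -1, -11,  -9]

A is 2×2 and B is 2×3, so AB is 2×3. Each entry is (row of A)·(column of B):
AB[1,1] = (3)(-1) + (2)(1) = -1
AB[1,2] = (3)(-3) + (2)(-1) = -11
AB[1,3] = (3)(-1) + (2)(-3) = -9
AB[2,1] = (3)(-1) + (2)(1) = -1
AB[2,2] = (3)(-3) + (2)(-1) = -11
AB[2,3] = (3)(-1) + (2)(-3) = -9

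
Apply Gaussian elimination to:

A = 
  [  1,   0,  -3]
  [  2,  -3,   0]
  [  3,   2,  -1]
Row operations:
R2 → R2 - (2)·R1
R3 → R3 - (3)·R1
R3 → R3 + (2/3)·R2

Resulting echelon form:
REF = 
  [  1,   0,  -3]
  [  0,  -3,   6]
  [  0,   0,  12]

Rank = 3 (number of non-zero pivot rows).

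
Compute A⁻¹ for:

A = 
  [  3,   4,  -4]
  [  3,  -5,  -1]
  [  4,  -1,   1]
det(A) = (3)·((-5)(1) - (-1)(-1)) - (4)·((3)(1) - (-1)(4)) + (-4)·((3)(-1) - (-5)(4))
  = (3)(-6) - (4)(7) + (-4)(17)
  = -114
det(A) = -114 ≠ 0, so A is invertible.

Cofactors Cᵢⱼ = (-1)ⁱ⁺ʲ·Mᵢⱼ:
C = 
  [ -6,  -7,  17]
  [  0,  19,  19]
  [-24,  -9, -27]

adj(A) = Cᵀ:
adj(A) = 
  [ -6,   0, -24]
  [ -7,  19,  -9]
  [ 17,  19, -27]

A⁻¹ = (-1/114) · adj(A):
A⁻¹ = 
  [   1/19,       0,    4/19]
  [  7/114,    -1/6,    3/38]
  [-17/114,    -1/6,    9/38]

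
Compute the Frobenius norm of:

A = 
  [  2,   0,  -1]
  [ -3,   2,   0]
||A||_F = 4.243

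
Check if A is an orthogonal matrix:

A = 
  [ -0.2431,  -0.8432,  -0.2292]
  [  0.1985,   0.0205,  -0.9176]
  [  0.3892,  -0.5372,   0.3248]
No

AᵀA = 
  [  0.2500,   0,   0]
  [  0,   1,   0]
  [  0,   0,   1]
≠ I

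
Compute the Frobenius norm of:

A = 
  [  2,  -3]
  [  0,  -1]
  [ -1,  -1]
||A||_F = 4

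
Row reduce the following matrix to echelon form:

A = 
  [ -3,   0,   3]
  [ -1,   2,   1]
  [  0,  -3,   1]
Row operations:
R2 → R2 - (1/3)·R1
R3 → R3 + (3/2)·R2

Resulting echelon form:
REF = 
  [ -3,   0,   3]
  [  0,   2,   0]
  [  0,   0,   1]

Rank = 3 (number of non-zero pivot rows).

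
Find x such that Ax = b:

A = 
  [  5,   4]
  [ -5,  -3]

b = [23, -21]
x = [3, 2]

Row reduce the augmented matrix [A|b]:
R2 → R2 + (1)·R1
REF = 
  [  5,   4,  23]
  [  0,   1,   2]

Back-substitution:
x₂ = 2 / 1 = 2
x₁ = (23 - (4)(2)) / 5 = 3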